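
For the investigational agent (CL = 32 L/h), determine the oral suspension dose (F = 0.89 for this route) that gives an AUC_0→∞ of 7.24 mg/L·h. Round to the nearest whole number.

Dose = CL × AUC_0→∞ / F
     = 32 × 7.24 / 0.89 = 260.315 mg

Dose = 260 mg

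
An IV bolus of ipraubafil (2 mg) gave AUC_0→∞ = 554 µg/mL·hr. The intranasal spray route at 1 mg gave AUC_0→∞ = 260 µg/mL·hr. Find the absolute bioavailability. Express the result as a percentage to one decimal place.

F = 93.9%

F = (AUC_ev / D_ev) / (AUC_iv / D_iv)
  = (260/1) / (554/2)
  = 260 / 277 = 0.9386
  = 93.86%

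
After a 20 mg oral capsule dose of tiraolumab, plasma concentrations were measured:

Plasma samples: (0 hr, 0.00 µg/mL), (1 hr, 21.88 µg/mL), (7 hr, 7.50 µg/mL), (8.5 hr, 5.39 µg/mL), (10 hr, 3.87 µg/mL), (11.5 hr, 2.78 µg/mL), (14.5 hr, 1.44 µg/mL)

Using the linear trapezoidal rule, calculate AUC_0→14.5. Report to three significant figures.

Trapezoidal AUC_0→14.5:
  [0→1]: (0.00+21.88)/2 × 1 = 10.94
  [1→7]: (21.88+7.50)/2 × 6 = 88.14
  [7→8.5]: (7.50+5.39)/2 × 1.5 = 9.6675
  [8.5→10]: (5.39+3.87)/2 × 1.5 = 6.945
  [10→11.5]: (3.87+2.78)/2 × 1.5 = 4.9875
  [11.5→14.5]: (2.78+1.44)/2 × 3 = 6.33
  Sum = 127.01 µg/mL·hr

AUC = 127 µg/mL·hr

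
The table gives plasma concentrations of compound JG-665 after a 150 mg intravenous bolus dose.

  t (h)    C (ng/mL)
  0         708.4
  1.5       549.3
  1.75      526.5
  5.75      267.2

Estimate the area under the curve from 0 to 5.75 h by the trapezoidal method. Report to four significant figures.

Trapezoidal AUC_0→5.75:
  [0→1.5]: (708.4+549.3)/2 × 1.5 = 943.275
  [1.5→1.75]: (549.3+526.5)/2 × 0.25 = 134.475
  [1.75→5.75]: (526.5+267.2)/2 × 4 = 1587.4
  Sum = 2665.15 ng/mL·h

AUC = 2665 ng/mL·h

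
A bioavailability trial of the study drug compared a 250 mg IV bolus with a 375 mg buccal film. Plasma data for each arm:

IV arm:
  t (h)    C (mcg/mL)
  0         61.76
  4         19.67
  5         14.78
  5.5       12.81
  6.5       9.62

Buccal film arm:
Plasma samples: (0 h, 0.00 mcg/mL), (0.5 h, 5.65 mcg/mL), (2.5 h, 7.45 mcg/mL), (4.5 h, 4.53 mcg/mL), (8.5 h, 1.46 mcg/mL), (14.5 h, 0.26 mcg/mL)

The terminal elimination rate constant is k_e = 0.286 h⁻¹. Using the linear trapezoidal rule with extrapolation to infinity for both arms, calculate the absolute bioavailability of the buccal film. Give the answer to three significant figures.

Trapezoidal AUC_0→6.5 (IV):
  [0→4]: (61.76+19.67)/2 × 4 = 162.86
  [4→5]: (19.67+14.78)/2 × 1 = 17.225
  [5→5.5]: (14.78+12.81)/2 × 0.5 = 6.8975
  [5.5→6.5]: (12.81+9.62)/2 × 1 = 11.215
  Sum = 198.1975 mcg/mL·h
IV tail: 9.62/0.286 = 33.636; AUC_iv,0→∞ = 198.1975 + 33.636 = 231.8335 mcg/mL·h
Trapezoidal AUC_0→14.5 (buccal film):
  [0→0.5]: (0.00+5.65)/2 × 0.5 = 1.4125
  [0.5→2.5]: (5.65+7.45)/2 × 2 = 13.1
  [2.5→4.5]: (7.45+4.53)/2 × 2 = 11.98
  [4.5→8.5]: (4.53+1.46)/2 × 4 = 11.98
  [8.5→14.5]: (1.46+0.26)/2 × 6 = 5.16
  Sum = 43.6325 mcg/mL·h
buccal film tail: 0.26/0.286 = 0.909; AUC_ev,0→∞ = 43.6325 + 0.909 = 44.5415 mcg/mL·h
F = (AUC_ev/D_ev)/(AUC_iv/D_iv) = (44.5415/375)/(231.8335/250) = 0.118777/0.927334 = 0.1281

F = 0.128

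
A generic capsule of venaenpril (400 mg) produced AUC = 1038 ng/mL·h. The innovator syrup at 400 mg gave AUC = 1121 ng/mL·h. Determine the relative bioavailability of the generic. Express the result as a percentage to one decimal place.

F_rel = 92.6%

F_rel = (AUC_test/D_test) / (AUC_ref/D_ref)
      = (1038/400) / (1121/400)
      = 2.595 / 2.8025 = 0.9260 = 92.60%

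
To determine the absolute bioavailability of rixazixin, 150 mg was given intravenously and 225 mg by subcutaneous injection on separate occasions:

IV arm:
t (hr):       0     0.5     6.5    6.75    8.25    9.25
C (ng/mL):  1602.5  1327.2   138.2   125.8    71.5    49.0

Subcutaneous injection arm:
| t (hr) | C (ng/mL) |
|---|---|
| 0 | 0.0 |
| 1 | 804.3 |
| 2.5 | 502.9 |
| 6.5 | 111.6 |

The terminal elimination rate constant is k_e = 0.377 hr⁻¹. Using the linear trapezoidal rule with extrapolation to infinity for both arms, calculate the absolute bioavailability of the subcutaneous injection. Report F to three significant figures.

Trapezoidal AUC_0→9.25 (IV):
  [0→0.5]: (1602.5+1327.2)/2 × 0.5 = 732.425
  [0.5→6.5]: (1327.2+138.2)/2 × 6 = 4396.2
  [6.5→6.75]: (138.2+125.8)/2 × 0.25 = 33.0
  [6.75→8.25]: (125.8+71.5)/2 × 1.5 = 147.975
  [8.25→9.25]: (71.5+49.0)/2 × 1 = 60.25
  Sum = 5369.85 ng/mL·hr
IV tail: 49.0/0.377 = 129.973; AUC_iv,0→∞ = 5369.85 + 129.973 = 5499.823 ng/mL·hr
Trapezoidal AUC_0→6.5 (subcutaneous injection):
  [0→1]: (0.0+804.3)/2 × 1 = 402.15
  [1→2.5]: (804.3+502.9)/2 × 1.5 = 980.4
  [2.5→6.5]: (502.9+111.6)/2 × 4 = 1229.0
  Sum = 2611.55 ng/mL·hr
subcutaneous injection tail: 111.6/0.377 = 296.021; AUC_ev,0→∞ = 2611.55 + 296.021 = 2907.571 ng/mL·hr
F = (AUC_ev/D_ev)/(AUC_iv/D_iv) = (2907.571/225)/(5499.823/150) = 12.9225/36.6655 = 0.3524

F = 0.352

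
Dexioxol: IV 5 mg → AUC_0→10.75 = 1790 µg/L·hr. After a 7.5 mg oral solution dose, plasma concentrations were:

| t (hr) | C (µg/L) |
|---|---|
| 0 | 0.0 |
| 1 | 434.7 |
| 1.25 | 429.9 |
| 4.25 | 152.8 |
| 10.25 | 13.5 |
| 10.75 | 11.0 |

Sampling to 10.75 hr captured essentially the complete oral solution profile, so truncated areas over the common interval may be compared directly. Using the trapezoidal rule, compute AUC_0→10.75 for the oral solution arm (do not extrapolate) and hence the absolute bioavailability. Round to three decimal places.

Trapezoidal AUC_0→10.75 (oral solution):
  [0→1]: (0.0+434.7)/2 × 1 = 217.35
  [1→1.25]: (434.7+429.9)/2 × 0.25 = 108.075
  [1.25→4.25]: (429.9+152.8)/2 × 3 = 874.05
  [4.25→10.25]: (152.8+13.5)/2 × 6 = 498.9
  [10.25→10.75]: (13.5+11.0)/2 × 0.5 = 6.125
  Sum = 1704.5 µg/L·hr
F = (AUC_ev/D_ev)/(AUC_iv/D_iv) = (1704.5/7.5)/(1790/5) = 227.267/358 = 0.6348

F = 0.635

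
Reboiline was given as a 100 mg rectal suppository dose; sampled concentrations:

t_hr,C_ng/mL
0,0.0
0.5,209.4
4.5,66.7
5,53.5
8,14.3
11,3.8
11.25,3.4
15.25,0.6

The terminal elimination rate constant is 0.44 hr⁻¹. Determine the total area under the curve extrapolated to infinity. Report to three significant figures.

AUC = 774 ng/mL·hr

Trapezoidal AUC_0→15.25:
  [0→0.5]: (0.0+209.4)/2 × 0.5 = 52.35
  [0.5→4.5]: (209.4+66.7)/2 × 4 = 552.2
  [4.5→5]: (66.7+53.5)/2 × 0.5 = 30.05
  [5→8]: (53.5+14.3)/2 × 3 = 101.7
  [8→11]: (14.3+3.8)/2 × 3 = 27.15
  [11→11.25]: (3.8+3.4)/2 × 0.25 = 0.9
  [11.25→15.25]: (3.4+0.6)/2 × 4 = 8.0
  Sum = 772.35 ng/mL·hr
Extrapolated tail: C_last / k_e = 0.6 / 0.44 = 1.364
AUC_0→∞ = 772.35 + 1.364 = 773.714 ng/mL·hr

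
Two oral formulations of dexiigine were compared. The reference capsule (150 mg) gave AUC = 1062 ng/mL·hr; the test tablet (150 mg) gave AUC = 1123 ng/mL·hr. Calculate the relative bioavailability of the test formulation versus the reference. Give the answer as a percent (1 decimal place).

F_rel = (AUC_test/D_test) / (AUC_ref/D_ref)
      = (1123/150) / (1062/150)
      = 7.48667 / 7.08 = 1.0574 = 105.74%

F_rel = 105.7%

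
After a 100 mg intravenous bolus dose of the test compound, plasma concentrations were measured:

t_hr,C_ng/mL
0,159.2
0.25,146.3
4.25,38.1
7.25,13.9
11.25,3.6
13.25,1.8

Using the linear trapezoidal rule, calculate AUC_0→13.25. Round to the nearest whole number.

AUC = 525 ng/mL·hr

Trapezoidal AUC_0→13.25:
  [0→0.25]: (159.2+146.3)/2 × 0.25 = 38.1875
  [0.25→4.25]: (146.3+38.1)/2 × 4 = 368.8
  [4.25→7.25]: (38.1+13.9)/2 × 3 = 78.0
  [7.25→11.25]: (13.9+3.6)/2 × 4 = 35.0
  [11.25→13.25]: (3.6+1.8)/2 × 2 = 5.4
  Sum = 525.3875 ng/mL·hr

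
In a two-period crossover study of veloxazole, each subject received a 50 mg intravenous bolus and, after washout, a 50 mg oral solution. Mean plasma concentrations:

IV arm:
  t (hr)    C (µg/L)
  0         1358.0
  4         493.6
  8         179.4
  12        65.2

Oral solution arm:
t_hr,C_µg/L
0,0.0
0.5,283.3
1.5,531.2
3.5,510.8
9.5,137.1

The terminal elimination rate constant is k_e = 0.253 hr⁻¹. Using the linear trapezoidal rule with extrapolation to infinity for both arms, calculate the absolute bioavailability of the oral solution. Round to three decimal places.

F = 0.691

Trapezoidal AUC_0→12 (IV):
  [0→4]: (1358.0+493.6)/2 × 4 = 3703.2
  [4→8]: (493.6+179.4)/2 × 4 = 1346.0
  [8→12]: (179.4+65.2)/2 × 4 = 489.2
  Sum = 5538.4 µg/L·hr
IV tail: 65.2/0.253 = 257.708; AUC_iv,0→∞ = 5538.4 + 257.708 = 5796.108 µg/L·hr
Trapezoidal AUC_0→9.5 (oral solution):
  [0→0.5]: (0.0+283.3)/2 × 0.5 = 70.825
  [0.5→1.5]: (283.3+531.2)/2 × 1 = 407.25
  [1.5→3.5]: (531.2+510.8)/2 × 2 = 1042.0
  [3.5→9.5]: (510.8+137.1)/2 × 6 = 1943.7
  Sum = 3463.775 µg/L·hr
oral solution tail: 137.1/0.253 = 541.897; AUC_ev,0→∞ = 3463.775 + 541.897 = 4005.672 µg/L·hr
F = (AUC_ev/D_ev)/(AUC_iv/D_iv) = (4005.672/50)/(5796.108/50) = 80.11344/115.92216 = 0.6911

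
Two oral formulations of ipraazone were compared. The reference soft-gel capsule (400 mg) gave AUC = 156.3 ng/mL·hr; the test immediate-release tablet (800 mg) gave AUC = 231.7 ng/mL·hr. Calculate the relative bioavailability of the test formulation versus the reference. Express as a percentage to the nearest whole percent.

F_rel = 74%

F_rel = (AUC_test/D_test) / (AUC_ref/D_ref)
      = (231.7/800) / (156.3/400)
      = 0.289625 / 0.39075 = 0.7412 = 74.12%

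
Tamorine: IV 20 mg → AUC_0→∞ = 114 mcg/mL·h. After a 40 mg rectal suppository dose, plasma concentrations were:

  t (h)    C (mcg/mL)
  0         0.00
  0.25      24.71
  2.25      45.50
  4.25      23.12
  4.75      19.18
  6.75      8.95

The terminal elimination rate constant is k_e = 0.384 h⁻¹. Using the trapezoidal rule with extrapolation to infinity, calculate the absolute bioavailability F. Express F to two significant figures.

Trapezoidal AUC_0→6.75 (rectal suppository):
  [0→0.25]: (0.00+24.71)/2 × 0.25 = 3.08875
  [0.25→2.25]: (24.71+45.50)/2 × 2 = 70.21
  [2.25→4.25]: (45.50+23.12)/2 × 2 = 68.62
  [4.25→4.75]: (23.12+19.18)/2 × 0.5 = 10.575
  [4.75→6.75]: (19.18+8.95)/2 × 2 = 28.13
  Sum = 180.62375 mcg/mL·h
Tail: C_last/k_e = 8.95/0.384 = 23.307
AUC_0→∞ (rectal suppository) = 180.62375 + 23.307 = 203.93075 mcg/mL·h
F = (AUC_ev/D_ev)/(AUC_iv/D_iv) = (203.93075/40)/(114/20) = 5.09827/5.7 = 0.8944

F = 0.89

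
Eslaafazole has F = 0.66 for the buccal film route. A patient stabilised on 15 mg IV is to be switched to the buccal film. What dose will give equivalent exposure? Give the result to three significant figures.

D_buccal = 22.7 mg

For equal systemic exposure: F × D_ev = D_iv
D_ev = D_iv / F = 15 / 0.66 = 22.7273 mg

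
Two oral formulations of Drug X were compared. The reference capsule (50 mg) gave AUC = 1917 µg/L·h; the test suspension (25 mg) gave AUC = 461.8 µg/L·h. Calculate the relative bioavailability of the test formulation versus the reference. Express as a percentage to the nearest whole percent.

F_rel = (AUC_test/D_test) / (AUC_ref/D_ref)
      = (461.8/25) / (1917/50)
      = 18.472 / 38.34 = 0.4818 = 48.18%

F_rel = 48%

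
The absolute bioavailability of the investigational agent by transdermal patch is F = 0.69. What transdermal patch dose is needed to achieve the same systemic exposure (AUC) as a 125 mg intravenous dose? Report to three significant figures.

D_transdermal = 181 mg

For equal systemic exposure: F × D_ev = D_iv
D_ev = D_iv / F = 125 / 0.69 = 181.159 mg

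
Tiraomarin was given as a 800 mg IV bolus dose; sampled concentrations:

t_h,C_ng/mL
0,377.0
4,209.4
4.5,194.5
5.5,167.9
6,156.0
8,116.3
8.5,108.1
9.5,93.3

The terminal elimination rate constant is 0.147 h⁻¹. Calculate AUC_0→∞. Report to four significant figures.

Trapezoidal AUC_0→9.5:
  [0→4]: (377.0+209.4)/2 × 4 = 1172.8
  [4→4.5]: (209.4+194.5)/2 × 0.5 = 100.975
  [4.5→5.5]: (194.5+167.9)/2 × 1 = 181.2
  [5.5→6]: (167.9+156.0)/2 × 0.5 = 80.975
  [6→8]: (156.0+116.3)/2 × 2 = 272.3
  [8→8.5]: (116.3+108.1)/2 × 0.5 = 56.1
  [8.5→9.5]: (108.1+93.3)/2 × 1 = 100.7
  Sum = 1965.05 ng/mL·h
Extrapolated tail: C_last / k_e = 93.3 / 0.147 = 634.694
AUC_0→∞ = 1965.05 + 634.694 = 2599.744 ng/mL·h

AUC = 2600 ng/mL·h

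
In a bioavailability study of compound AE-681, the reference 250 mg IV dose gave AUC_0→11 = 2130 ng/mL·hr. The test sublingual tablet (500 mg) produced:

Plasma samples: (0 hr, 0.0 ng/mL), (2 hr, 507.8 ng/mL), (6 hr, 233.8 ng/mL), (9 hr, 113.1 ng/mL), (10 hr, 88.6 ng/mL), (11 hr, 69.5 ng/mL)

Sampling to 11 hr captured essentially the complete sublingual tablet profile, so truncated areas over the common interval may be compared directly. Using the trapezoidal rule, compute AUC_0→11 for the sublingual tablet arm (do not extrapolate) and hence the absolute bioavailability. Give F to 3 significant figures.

Trapezoidal AUC_0→11 (sublingual tablet):
  [0→2]: (0.0+507.8)/2 × 2 = 507.8
  [2→6]: (507.8+233.8)/2 × 4 = 1483.2
  [6→9]: (233.8+113.1)/2 × 3 = 520.35
  [9→10]: (113.1+88.6)/2 × 1 = 100.85
  [10→11]: (88.6+69.5)/2 × 1 = 79.05
  Sum = 2691.25 ng/mL·hr
F = (AUC_ev/D_ev)/(AUC_iv/D_iv) = (2691.25/500)/(2130/250) = 5.3825/8.52 = 0.6317

F = 0.632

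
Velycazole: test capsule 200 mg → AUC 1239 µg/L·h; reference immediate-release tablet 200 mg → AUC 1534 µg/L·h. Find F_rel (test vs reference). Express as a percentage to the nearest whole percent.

F_rel = (AUC_test/D_test) / (AUC_ref/D_ref)
      = (1239/200) / (1534/200)
      = 6.195 / 7.67 = 0.8077 = 80.77%

F_rel = 81%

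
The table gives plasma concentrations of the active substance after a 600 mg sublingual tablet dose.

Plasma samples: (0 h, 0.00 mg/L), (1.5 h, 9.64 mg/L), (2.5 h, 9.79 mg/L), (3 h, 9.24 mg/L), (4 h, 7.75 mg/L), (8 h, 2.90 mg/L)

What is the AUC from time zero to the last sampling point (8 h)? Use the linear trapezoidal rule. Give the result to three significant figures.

AUC = 51.5 mg/L·h

Trapezoidal AUC_0→8:
  [0→1.5]: (0.00+9.64)/2 × 1.5 = 7.23
  [1.5→2.5]: (9.64+9.79)/2 × 1 = 9.715
  [2.5→3]: (9.79+9.24)/2 × 0.5 = 4.7575
  [3→4]: (9.24+7.75)/2 × 1 = 8.495
  [4→8]: (7.75+2.90)/2 × 4 = 21.3
  Sum = 51.4975 mg/L·h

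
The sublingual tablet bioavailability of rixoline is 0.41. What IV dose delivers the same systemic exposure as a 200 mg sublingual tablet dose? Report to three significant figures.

Systemic exposure from an extravascular dose = F × D_ev, so the equivalent IV dose is F × D_ev.
D_iv = F × D_ev = 0.41 × 200 = 82 mg

D_iv = 82.0 mg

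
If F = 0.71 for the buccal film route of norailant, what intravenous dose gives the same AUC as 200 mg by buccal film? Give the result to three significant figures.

D_iv = 142 mg

Systemic exposure from an extravascular dose = F × D_ev, so the equivalent IV dose is F × D_ev.
D_iv = F × D_ev = 0.71 × 200 = 142 mg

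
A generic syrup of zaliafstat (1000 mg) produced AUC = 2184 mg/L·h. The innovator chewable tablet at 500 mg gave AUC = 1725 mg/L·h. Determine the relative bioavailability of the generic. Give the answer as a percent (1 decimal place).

F_rel = (AUC_test/D_test) / (AUC_ref/D_ref)
      = (2184/1000) / (1725/500)
      = 2.184 / 3.45 = 0.6330 = 63.30%

F_rel = 63.3%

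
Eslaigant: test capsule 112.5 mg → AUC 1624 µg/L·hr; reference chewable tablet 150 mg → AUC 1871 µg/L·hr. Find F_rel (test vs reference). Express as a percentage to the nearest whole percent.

F_rel = (AUC_test/D_test) / (AUC_ref/D_ref)
      = (1624/112.5) / (1871/150)
      = 14.4356 / 12.4733 = 1.1573 = 115.73%

F_rel = 116%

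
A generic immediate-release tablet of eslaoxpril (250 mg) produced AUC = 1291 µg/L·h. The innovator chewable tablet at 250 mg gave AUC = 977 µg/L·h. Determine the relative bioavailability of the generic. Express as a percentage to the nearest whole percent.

F_rel = 132%

F_rel = (AUC_test/D_test) / (AUC_ref/D_ref)
      = (1291/250) / (977/250)
      = 5.164 / 3.908 = 1.3214 = 132.14%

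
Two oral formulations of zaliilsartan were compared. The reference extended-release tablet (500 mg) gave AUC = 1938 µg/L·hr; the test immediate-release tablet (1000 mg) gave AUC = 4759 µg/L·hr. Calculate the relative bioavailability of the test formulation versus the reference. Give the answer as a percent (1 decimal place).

F_rel = (AUC_test/D_test) / (AUC_ref/D_ref)
      = (4759/1000) / (1938/500)
      = 4.759 / 3.876 = 1.2278 = 122.78%

F_rel = 122.8%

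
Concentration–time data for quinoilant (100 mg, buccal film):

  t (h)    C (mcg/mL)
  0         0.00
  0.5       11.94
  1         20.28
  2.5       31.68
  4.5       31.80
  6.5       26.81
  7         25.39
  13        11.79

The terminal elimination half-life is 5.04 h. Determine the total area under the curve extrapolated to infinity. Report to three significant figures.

Trapezoidal AUC_0→13:
  [0→0.5]: (0.00+11.94)/2 × 0.5 = 2.985
  [0.5→1]: (11.94+20.28)/2 × 0.5 = 8.055
  [1→2.5]: (20.28+31.68)/2 × 1.5 = 38.97
  [2.5→4.5]: (31.68+31.80)/2 × 2 = 63.48
  [4.5→6.5]: (31.80+26.81)/2 × 2 = 58.61
  [6.5→7]: (26.81+25.39)/2 × 0.5 = 13.05
  [7→13]: (25.39+11.79)/2 × 6 = 111.54
  Sum = 296.69 mcg/mL·h
k_e = ln2 / t½ = 0.693147 / 5.04 = 0.1375 h^-1
Extrapolated tail: C_last / k_e = 11.79 / 0.1375 = 85.745
AUC_0→∞ = 296.69 + 85.745 = 382.435 mcg/mL·h

AUC = 382 mcg/mL·h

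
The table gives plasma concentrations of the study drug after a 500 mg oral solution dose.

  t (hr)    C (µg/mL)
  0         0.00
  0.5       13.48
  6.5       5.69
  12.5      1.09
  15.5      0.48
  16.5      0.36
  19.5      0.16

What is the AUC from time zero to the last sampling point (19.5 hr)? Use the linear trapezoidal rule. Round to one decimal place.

Trapezoidal AUC_0→19.5:
  [0→0.5]: (0.00+13.48)/2 × 0.5 = 3.37
  [0.5→6.5]: (13.48+5.69)/2 × 6 = 57.51
  [6.5→12.5]: (5.69+1.09)/2 × 6 = 20.34
  [12.5→15.5]: (1.09+0.48)/2 × 3 = 2.355
  [15.5→16.5]: (0.48+0.36)/2 × 1 = 0.42
  [16.5→19.5]: (0.36+0.16)/2 × 3 = 0.78
  Sum = 84.775 µg/mL·hr

AUC = 84.8 µg/mL·hr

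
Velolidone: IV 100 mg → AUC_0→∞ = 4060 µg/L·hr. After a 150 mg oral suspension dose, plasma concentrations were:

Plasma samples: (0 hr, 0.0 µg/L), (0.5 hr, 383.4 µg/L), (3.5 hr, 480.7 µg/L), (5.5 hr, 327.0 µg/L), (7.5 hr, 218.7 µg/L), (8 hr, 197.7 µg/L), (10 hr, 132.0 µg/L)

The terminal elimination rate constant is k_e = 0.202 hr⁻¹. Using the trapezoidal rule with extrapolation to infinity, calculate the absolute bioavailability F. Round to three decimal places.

F = 0.629

Trapezoidal AUC_0→10 (oral suspension):
  [0→0.5]: (0.0+383.4)/2 × 0.5 = 95.85
  [0.5→3.5]: (383.4+480.7)/2 × 3 = 1296.15
  [3.5→5.5]: (480.7+327.0)/2 × 2 = 807.7
  [5.5→7.5]: (327.0+218.7)/2 × 2 = 545.7
  [7.5→8]: (218.7+197.7)/2 × 0.5 = 104.1
  [8→10]: (197.7+132.0)/2 × 2 = 329.7
  Sum = 3179.2 µg/L·hr
Tail: C_last/k_e = 132.0/0.202 = 653.465
AUC_0→∞ (oral suspension) = 3179.2 + 653.465 = 3832.665 µg/L·hr
F = (AUC_ev/D_ev)/(AUC_iv/D_iv) = (3832.665/150)/(4060/100) = 25.5511/40.6 = 0.6293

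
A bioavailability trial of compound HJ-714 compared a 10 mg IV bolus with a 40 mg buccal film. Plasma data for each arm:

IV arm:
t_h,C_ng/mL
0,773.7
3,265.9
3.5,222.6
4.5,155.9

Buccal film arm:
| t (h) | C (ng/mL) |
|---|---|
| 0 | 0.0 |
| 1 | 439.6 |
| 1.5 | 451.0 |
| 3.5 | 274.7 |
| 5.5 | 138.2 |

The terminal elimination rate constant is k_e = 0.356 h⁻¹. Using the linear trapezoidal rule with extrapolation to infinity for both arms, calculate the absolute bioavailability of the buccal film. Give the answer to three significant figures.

F = 0.213

Trapezoidal AUC_0→4.5 (IV):
  [0→3]: (773.7+265.9)/2 × 3 = 1559.4
  [3→3.5]: (265.9+222.6)/2 × 0.5 = 122.125
  [3.5→4.5]: (222.6+155.9)/2 × 1 = 189.25
  Sum = 1870.775 ng/mL·h
IV tail: 155.9/0.356 = 437.921; AUC_iv,0→∞ = 1870.775 + 437.921 = 2308.696 ng/mL·h
Trapezoidal AUC_0→5.5 (buccal film):
  [0→1]: (0.0+439.6)/2 × 1 = 219.8
  [1→1.5]: (439.6+451.0)/2 × 0.5 = 222.65
  [1.5→3.5]: (451.0+274.7)/2 × 2 = 725.7
  [3.5→5.5]: (274.7+138.2)/2 × 2 = 412.9
  Sum = 1581.05 ng/mL·h
buccal film tail: 138.2/0.356 = 388.202; AUC_ev,0→∞ = 1581.05 + 388.202 = 1969.252 ng/mL·h
F = (AUC_ev/D_ev)/(AUC_iv/D_iv) = (1969.252/40)/(2308.696/10) = 49.2313/230.8696 = 0.2132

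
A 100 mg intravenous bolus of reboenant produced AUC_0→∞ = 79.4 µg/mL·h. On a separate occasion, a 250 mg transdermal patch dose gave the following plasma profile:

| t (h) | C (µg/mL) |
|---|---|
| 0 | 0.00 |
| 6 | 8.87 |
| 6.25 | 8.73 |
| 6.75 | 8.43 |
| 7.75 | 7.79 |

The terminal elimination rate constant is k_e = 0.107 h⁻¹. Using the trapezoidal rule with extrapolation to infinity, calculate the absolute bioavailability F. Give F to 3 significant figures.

F = 0.574

Trapezoidal AUC_0→7.75 (transdermal patch):
  [0→6]: (0.00+8.87)/2 × 6 = 26.61
  [6→6.25]: (8.87+8.73)/2 × 0.25 = 2.2
  [6.25→6.75]: (8.73+8.43)/2 × 0.5 = 4.29
  [6.75→7.75]: (8.43+7.79)/2 × 1 = 8.11
  Sum = 41.21 µg/mL·h
Tail: C_last/k_e = 7.79/0.107 = 72.804
AUC_0→∞ (transdermal patch) = 41.21 + 72.804 = 114.014 µg/mL·h
F = (AUC_ev/D_ev)/(AUC_iv/D_iv) = (114.014/250)/(79.4/100) = 0.456056/0.794 = 0.5744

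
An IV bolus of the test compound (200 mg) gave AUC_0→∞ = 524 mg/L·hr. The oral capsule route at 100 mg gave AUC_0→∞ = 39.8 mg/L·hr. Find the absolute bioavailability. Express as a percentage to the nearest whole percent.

F = (AUC_ev / D_ev) / (AUC_iv / D_iv)
  = (39.8/100) / (524/200)
  = 0.398 / 2.62 = 0.1519
  = 15.19%

F = 15%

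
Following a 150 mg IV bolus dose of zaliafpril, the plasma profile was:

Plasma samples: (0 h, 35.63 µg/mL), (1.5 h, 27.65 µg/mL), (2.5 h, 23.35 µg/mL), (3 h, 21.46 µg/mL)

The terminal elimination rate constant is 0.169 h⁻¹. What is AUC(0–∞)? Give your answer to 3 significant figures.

AUC = 211 µg/mL·h

Trapezoidal AUC_0→3:
  [0→1.5]: (35.63+27.65)/2 × 1.5 = 47.46
  [1.5→2.5]: (27.65+23.35)/2 × 1 = 25.5
  [2.5→3]: (23.35+21.46)/2 × 0.5 = 11.2025
  Sum = 84.1625 µg/mL·h
Extrapolated tail: C_last / k_e = 21.46 / 0.169 = 126.982
AUC_0→∞ = 84.1625 + 126.982 = 211.1445 µg/mL·h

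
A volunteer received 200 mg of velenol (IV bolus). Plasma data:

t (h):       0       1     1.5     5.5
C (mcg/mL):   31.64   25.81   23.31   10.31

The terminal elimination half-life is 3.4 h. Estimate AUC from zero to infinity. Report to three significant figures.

Trapezoidal AUC_0→5.5:
  [0→1]: (31.64+25.81)/2 × 1 = 28.725
  [1→1.5]: (25.81+23.31)/2 × 0.5 = 12.28
  [1.5→5.5]: (23.31+10.31)/2 × 4 = 67.24
  Sum = 108.245 mcg/mL·h
k_e = ln2 / t½ = 0.693147 / 3.4 = 0.2039 h^-1
Extrapolated tail: C_last / k_e = 10.31 / 0.2039 = 50.564
AUC_0→∞ = 108.245 + 50.564 = 158.809 mcg/mL·h

AUC = 159 mcg/mL·h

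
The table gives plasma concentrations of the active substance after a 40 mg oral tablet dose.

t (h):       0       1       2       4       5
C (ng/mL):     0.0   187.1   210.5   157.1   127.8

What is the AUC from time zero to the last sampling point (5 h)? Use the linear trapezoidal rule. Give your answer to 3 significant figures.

AUC = 802 ng/mL·h

Trapezoidal AUC_0→5:
  [0→1]: (0.0+187.1)/2 × 1 = 93.55
  [1→2]: (187.1+210.5)/2 × 1 = 198.8
  [2→4]: (210.5+157.1)/2 × 2 = 367.6
  [4→5]: (157.1+127.8)/2 × 1 = 142.45
  Sum = 802.4 ng/mL·h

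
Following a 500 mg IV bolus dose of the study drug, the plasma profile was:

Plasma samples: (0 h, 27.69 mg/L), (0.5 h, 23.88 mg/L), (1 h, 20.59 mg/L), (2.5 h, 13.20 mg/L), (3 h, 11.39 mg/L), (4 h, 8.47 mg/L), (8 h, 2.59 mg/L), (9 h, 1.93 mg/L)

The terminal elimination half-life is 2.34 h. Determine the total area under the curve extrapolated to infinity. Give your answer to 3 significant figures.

Trapezoidal AUC_0→9:
  [0→0.5]: (27.69+23.88)/2 × 0.5 = 12.8925
  [0.5→1]: (23.88+20.59)/2 × 0.5 = 11.1175
  [1→2.5]: (20.59+13.20)/2 × 1.5 = 25.3425
  [2.5→3]: (13.20+11.39)/2 × 0.5 = 6.1475
  [3→4]: (11.39+8.47)/2 × 1 = 9.93
  [4→8]: (8.47+2.59)/2 × 4 = 22.12
  [8→9]: (2.59+1.93)/2 × 1 = 2.26
  Sum = 89.81 mg/L·h
k_e = ln2 / t½ = 0.693147 / 2.34 = 0.2962 h^-1
Extrapolated tail: C_last / k_e = 1.93 / 0.2962 = 6.516
AUC_0→∞ = 89.81 + 6.516 = 96.326 mg/L·h

AUC = 96.3 mg/L·h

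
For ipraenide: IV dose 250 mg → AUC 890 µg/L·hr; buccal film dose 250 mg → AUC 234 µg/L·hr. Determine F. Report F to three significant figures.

F = (AUC_ev / D_ev) / (AUC_iv / D_iv)
  = (234/250) / (890/250)
  = 0.936 / 3.56 = 0.2629

F = 0.263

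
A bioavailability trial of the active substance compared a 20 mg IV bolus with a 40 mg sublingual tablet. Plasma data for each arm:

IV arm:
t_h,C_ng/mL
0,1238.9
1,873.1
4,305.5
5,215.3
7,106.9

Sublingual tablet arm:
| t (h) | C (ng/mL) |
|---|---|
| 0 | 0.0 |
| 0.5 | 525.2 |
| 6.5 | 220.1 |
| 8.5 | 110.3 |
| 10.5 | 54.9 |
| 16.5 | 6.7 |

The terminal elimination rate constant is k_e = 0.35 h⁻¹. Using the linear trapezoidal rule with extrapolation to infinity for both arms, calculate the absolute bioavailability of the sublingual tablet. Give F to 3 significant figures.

F = 0.413

Trapezoidal AUC_0→7 (IV):
  [0→1]: (1238.9+873.1)/2 × 1 = 1056.0
  [1→4]: (873.1+305.5)/2 × 3 = 1767.9
  [4→5]: (305.5+215.3)/2 × 1 = 260.4
  [5→7]: (215.3+106.9)/2 × 2 = 322.2
  Sum = 3406.5 ng/mL·h
IV tail: 106.9/0.35 = 305.429; AUC_iv,0→∞ = 3406.5 + 305.429 = 3711.929 ng/mL·h
Trapezoidal AUC_0→16.5 (sublingual tablet):
  [0→0.5]: (0.0+525.2)/2 × 0.5 = 131.3
  [0.5→6.5]: (525.2+220.1)/2 × 6 = 2235.9
  [6.5→8.5]: (220.1+110.3)/2 × 2 = 330.4
  [8.5→10.5]: (110.3+54.9)/2 × 2 = 165.2
  [10.5→16.5]: (54.9+6.7)/2 × 6 = 184.8
  Sum = 3047.6 ng/mL·h
sublingual tablet tail: 6.7/0.35 = 19.143; AUC_ev,0→∞ = 3047.6 + 19.143 = 3066.743 ng/mL·h
F = (AUC_ev/D_ev)/(AUC_iv/D_iv) = (3066.743/40)/(3711.929/20) = 76.668575/185.59645 = 0.4131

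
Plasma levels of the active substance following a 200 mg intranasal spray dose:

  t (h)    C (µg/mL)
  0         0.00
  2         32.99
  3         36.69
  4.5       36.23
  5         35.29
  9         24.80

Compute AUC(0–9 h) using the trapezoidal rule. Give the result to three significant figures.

Trapezoidal AUC_0→9:
  [0→2]: (0.00+32.99)/2 × 2 = 32.99
  [2→3]: (32.99+36.69)/2 × 1 = 34.84
  [3→4.5]: (36.69+36.23)/2 × 1.5 = 54.69
  [4.5→5]: (36.23+35.29)/2 × 0.5 = 17.88
  [5→9]: (35.29+24.80)/2 × 4 = 120.18
  Sum = 260.58 µg/mL·h

AUC = 261 µg/mL·h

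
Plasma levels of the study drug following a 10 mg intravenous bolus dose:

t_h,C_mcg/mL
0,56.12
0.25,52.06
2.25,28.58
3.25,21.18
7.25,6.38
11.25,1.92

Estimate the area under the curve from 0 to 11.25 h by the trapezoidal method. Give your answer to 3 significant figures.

Trapezoidal AUC_0→11.25:
  [0→0.25]: (56.12+52.06)/2 × 0.25 = 13.5225
  [0.25→2.25]: (52.06+28.58)/2 × 2 = 80.64
  [2.25→3.25]: (28.58+21.18)/2 × 1 = 24.88
  [3.25→7.25]: (21.18+6.38)/2 × 4 = 55.12
  [7.25→11.25]: (6.38+1.92)/2 × 4 = 16.6
  Sum = 190.7625 mcg/mL·h

AUC = 191 mcg/mL·h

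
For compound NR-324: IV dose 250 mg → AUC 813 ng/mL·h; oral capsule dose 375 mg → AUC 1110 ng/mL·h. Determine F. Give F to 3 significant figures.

F = 0.910

F = (AUC_ev / D_ev) / (AUC_iv / D_iv)
  = (1110/375) / (813/250)
  = 2.96 / 3.252 = 0.9102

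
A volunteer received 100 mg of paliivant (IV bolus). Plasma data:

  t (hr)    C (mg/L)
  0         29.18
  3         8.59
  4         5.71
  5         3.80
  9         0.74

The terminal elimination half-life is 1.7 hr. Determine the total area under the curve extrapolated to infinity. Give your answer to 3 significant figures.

Trapezoidal AUC_0→9:
  [0→3]: (29.18+8.59)/2 × 3 = 56.655
  [3→4]: (8.59+5.71)/2 × 1 = 7.15
  [4→5]: (5.71+3.80)/2 × 1 = 4.755
  [5→9]: (3.80+0.74)/2 × 4 = 9.08
  Sum = 77.64 mg/L·hr
k_e = ln2 / t½ = 0.693147 / 1.7 = 0.4077 hr^-1
Extrapolated tail: C_last / k_e = 0.74 / 0.4077 = 1.815
AUC_0→∞ = 77.64 + 1.815 = 79.455 mg/L·hr

AUC = 79.5 mg/L·hr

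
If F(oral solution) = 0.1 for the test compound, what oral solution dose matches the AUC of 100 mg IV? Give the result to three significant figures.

For equal systemic exposure: F × D_ev = D_iv
D_ev = D_iv / F = 100 / 0.1 = 1000 mg

D_oral = 1000 mg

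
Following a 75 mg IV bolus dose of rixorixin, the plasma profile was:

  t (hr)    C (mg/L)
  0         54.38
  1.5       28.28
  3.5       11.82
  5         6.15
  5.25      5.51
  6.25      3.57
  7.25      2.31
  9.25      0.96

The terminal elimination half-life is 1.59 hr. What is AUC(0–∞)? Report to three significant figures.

AUC = 130 mg/L·hr

Trapezoidal AUC_0→9.25:
  [0→1.5]: (54.38+28.28)/2 × 1.5 = 61.995
  [1.5→3.5]: (28.28+11.82)/2 × 2 = 40.1
  [3.5→5]: (11.82+6.15)/2 × 1.5 = 13.4775
  [5→5.25]: (6.15+5.51)/2 × 0.25 = 1.4575
  [5.25→6.25]: (5.51+3.57)/2 × 1 = 4.54
  [6.25→7.25]: (3.57+2.31)/2 × 1 = 2.94
  [7.25→9.25]: (2.31+0.96)/2 × 2 = 3.27
  Sum = 127.78 mg/L·hr
k_e = ln2 / t½ = 0.693147 / 1.59 = 0.4359 hr^-1
Extrapolated tail: C_last / k_e = 0.96 / 0.4359 = 2.202
AUC_0→∞ = 127.78 + 2.202 = 129.982 mg/L·hr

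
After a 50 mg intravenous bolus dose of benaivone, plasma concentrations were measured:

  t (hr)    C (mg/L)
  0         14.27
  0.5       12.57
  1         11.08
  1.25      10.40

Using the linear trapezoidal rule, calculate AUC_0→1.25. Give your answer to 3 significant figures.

Trapezoidal AUC_0→1.25:
  [0→0.5]: (14.27+12.57)/2 × 0.5 = 6.71
  [0.5→1]: (12.57+11.08)/2 × 0.5 = 5.9125
  [1→1.25]: (11.08+10.40)/2 × 0.25 = 2.685
  Sum = 15.3075 mg/L·hr

AUC = 15.3 mg/L·hr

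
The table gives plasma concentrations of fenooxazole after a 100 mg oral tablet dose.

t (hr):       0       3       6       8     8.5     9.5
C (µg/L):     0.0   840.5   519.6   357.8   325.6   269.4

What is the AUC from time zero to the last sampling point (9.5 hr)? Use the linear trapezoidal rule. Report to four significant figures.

AUC = 4647 µg/L·hr

Trapezoidal AUC_0→9.5:
  [0→3]: (0.0+840.5)/2 × 3 = 1260.75
  [3→6]: (840.5+519.6)/2 × 3 = 2040.15
  [6→8]: (519.6+357.8)/2 × 2 = 877.4
  [8→8.5]: (357.8+325.6)/2 × 0.5 = 170.85
  [8.5→9.5]: (325.6+269.4)/2 × 1 = 297.5
  Sum = 4646.65 µg/L·hr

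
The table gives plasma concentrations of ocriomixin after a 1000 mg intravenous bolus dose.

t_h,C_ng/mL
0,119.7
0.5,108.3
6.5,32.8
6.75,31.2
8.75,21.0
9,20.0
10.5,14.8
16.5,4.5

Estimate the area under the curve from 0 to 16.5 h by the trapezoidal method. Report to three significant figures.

Trapezoidal AUC_0→16.5:
  [0→0.5]: (119.7+108.3)/2 × 0.5 = 57.0
  [0.5→6.5]: (108.3+32.8)/2 × 6 = 423.3
  [6.5→6.75]: (32.8+31.2)/2 × 0.25 = 8.0
  [6.75→8.75]: (31.2+21.0)/2 × 2 = 52.2
  [8.75→9]: (21.0+20.0)/2 × 0.25 = 5.125
  [9→10.5]: (20.0+14.8)/2 × 1.5 = 26.1
  [10.5→16.5]: (14.8+4.5)/2 × 6 = 57.9
  Sum = 629.625 ng/mL·h

AUC = 630 ng/mL·h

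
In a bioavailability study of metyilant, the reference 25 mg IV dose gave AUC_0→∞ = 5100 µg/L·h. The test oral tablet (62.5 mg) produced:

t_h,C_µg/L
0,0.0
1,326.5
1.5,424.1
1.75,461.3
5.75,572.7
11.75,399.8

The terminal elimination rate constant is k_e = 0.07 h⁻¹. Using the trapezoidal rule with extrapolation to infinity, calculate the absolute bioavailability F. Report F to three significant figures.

Trapezoidal AUC_0→11.75 (oral tablet):
  [0→1]: (0.0+326.5)/2 × 1 = 163.25
  [1→1.5]: (326.5+424.1)/2 × 0.5 = 187.65
  [1.5→1.75]: (424.1+461.3)/2 × 0.25 = 110.675
  [1.75→5.75]: (461.3+572.7)/2 × 4 = 2068.0
  [5.75→11.75]: (572.7+399.8)/2 × 6 = 2917.5
  Sum = 5447.075 µg/L·h
Tail: C_last/k_e = 399.8/0.07 = 5711.429
AUC_0→∞ (oral tablet) = 5447.075 + 5711.429 = 11158.504 µg/L·h
F = (AUC_ev/D_ev)/(AUC_iv/D_iv) = (11158.504/62.5)/(5100/25) = 178.536/204 = 0.8752

F = 0.875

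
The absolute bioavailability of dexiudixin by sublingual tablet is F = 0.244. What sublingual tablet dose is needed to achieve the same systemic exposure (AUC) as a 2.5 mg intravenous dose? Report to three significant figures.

For equal systemic exposure: F × D_ev = D_iv
D_ev = D_iv / F = 2.5 / 0.244 = 10.2459 mg

D_sublingual = 10.2 mg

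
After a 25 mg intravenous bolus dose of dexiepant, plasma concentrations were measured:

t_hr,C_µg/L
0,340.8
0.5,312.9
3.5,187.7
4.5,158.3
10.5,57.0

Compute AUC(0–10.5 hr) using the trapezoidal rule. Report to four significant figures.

AUC = 1733 µg/L·hr

Trapezoidal AUC_0→10.5:
  [0→0.5]: (340.8+312.9)/2 × 0.5 = 163.425
  [0.5→3.5]: (312.9+187.7)/2 × 3 = 750.9
  [3.5→4.5]: (187.7+158.3)/2 × 1 = 173.0
  [4.5→10.5]: (158.3+57.0)/2 × 6 = 645.9
  Sum = 1733.225 µg/L·hr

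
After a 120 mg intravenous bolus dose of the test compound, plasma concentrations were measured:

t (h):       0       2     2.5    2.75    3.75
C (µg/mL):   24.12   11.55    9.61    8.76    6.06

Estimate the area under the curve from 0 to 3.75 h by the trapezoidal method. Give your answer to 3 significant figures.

AUC = 50.7 µg/mL·h

Trapezoidal AUC_0→3.75:
  [0→2]: (24.12+11.55)/2 × 2 = 35.67
  [2→2.5]: (11.55+9.61)/2 × 0.5 = 5.29
  [2.5→2.75]: (9.61+8.76)/2 × 0.25 = 2.29625
  [2.75→3.75]: (8.76+6.06)/2 × 1 = 7.41
  Sum = 50.66625 µg/mL·h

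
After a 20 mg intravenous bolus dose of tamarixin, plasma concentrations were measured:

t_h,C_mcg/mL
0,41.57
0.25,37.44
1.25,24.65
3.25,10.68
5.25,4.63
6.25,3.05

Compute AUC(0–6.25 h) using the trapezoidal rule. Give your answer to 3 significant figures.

AUC = 95.4 mcg/mL·h

Trapezoidal AUC_0→6.25:
  [0→0.25]: (41.57+37.44)/2 × 0.25 = 9.87625
  [0.25→1.25]: (37.44+24.65)/2 × 1 = 31.045
  [1.25→3.25]: (24.65+10.68)/2 × 2 = 35.33
  [3.25→5.25]: (10.68+4.63)/2 × 2 = 15.31
  [5.25→6.25]: (4.63+3.05)/2 × 1 = 3.84
  Sum = 95.40125 mcg/mL·h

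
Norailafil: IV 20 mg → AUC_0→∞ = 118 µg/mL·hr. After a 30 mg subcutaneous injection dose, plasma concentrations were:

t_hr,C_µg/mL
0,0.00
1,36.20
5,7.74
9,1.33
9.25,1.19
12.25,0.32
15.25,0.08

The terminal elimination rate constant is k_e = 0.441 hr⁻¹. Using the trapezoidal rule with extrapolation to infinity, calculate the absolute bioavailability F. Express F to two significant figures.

Trapezoidal AUC_0→15.25 (subcutaneous injection):
  [0→1]: (0.00+36.20)/2 × 1 = 18.1
  [1→5]: (36.20+7.74)/2 × 4 = 87.88
  [5→9]: (7.74+1.33)/2 × 4 = 18.14
  [9→9.25]: (1.33+1.19)/2 × 0.25 = 0.315
  [9.25→12.25]: (1.19+0.32)/2 × 3 = 2.265
  [12.25→15.25]: (0.32+0.08)/2 × 3 = 0.6
  Sum = 127.3 µg/mL·hr
Tail: C_last/k_e = 0.08/0.441 = 0.181
AUC_0→∞ (subcutaneous injection) = 127.3 + 0.181 = 127.481 µg/mL·hr
F = (AUC_ev/D_ev)/(AUC_iv/D_iv) = (127.481/30)/(118/20) = 4.24937/5.9 = 0.7202

F = 0.72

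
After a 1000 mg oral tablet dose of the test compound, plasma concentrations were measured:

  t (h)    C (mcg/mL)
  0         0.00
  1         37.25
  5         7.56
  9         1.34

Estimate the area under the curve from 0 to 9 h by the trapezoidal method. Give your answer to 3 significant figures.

AUC = 126 mcg/mL·h

Trapezoidal AUC_0→9:
  [0→1]: (0.00+37.25)/2 × 1 = 18.625
  [1→5]: (37.25+7.56)/2 × 4 = 89.62
  [5→9]: (7.56+1.34)/2 × 4 = 17.8
  Sum = 126.045 mcg/mL·h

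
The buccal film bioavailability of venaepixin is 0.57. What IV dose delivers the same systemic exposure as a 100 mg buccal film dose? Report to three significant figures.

D_iv = 57.0 mg

Systemic exposure from an extravascular dose = F × D_ev, so the equivalent IV dose is F × D_ev.
D_iv = F × D_ev = 0.57 × 100 = 57 mg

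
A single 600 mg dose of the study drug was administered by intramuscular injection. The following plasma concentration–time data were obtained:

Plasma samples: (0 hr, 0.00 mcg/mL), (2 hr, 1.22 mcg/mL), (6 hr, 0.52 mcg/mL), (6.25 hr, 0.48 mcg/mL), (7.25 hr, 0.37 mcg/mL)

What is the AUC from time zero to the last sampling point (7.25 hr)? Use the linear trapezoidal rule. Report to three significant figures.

Trapezoidal AUC_0→7.25:
  [0→2]: (0.00+1.22)/2 × 2 = 1.22
  [2→6]: (1.22+0.52)/2 × 4 = 3.48
  [6→6.25]: (0.52+0.48)/2 × 0.25 = 0.125
  [6.25→7.25]: (0.48+0.37)/2 × 1 = 0.425
  Sum = 5.25 mcg/mL·hr

AUC = 5.25 mcg/mL·hr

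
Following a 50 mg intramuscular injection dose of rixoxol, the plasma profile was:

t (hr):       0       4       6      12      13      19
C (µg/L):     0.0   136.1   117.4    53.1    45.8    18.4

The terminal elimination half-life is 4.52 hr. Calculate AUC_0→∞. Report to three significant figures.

AUC = 1400 µg/L·hr

Trapezoidal AUC_0→19:
  [0→4]: (0.0+136.1)/2 × 4 = 272.2
  [4→6]: (136.1+117.4)/2 × 2 = 253.5
  [6→12]: (117.4+53.1)/2 × 6 = 511.5
  [12→13]: (53.1+45.8)/2 × 1 = 49.45
  [13→19]: (45.8+18.4)/2 × 6 = 192.6
  Sum = 1279.25 µg/L·hr
k_e = ln2 / t½ = 0.693147 / 4.52 = 0.1534 hr^-1
Extrapolated tail: C_last / k_e = 18.4 / 0.1534 = 119.948
AUC_0→∞ = 1279.25 + 119.948 = 1399.198 µg/L·hr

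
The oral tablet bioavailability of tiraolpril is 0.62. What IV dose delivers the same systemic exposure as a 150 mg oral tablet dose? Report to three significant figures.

D_iv = 93.0 mg

Systemic exposure from an extravascular dose = F × D_ev, so the equivalent IV dose is F × D_ev.
D_iv = F × D_ev = 0.62 × 150 = 93 mg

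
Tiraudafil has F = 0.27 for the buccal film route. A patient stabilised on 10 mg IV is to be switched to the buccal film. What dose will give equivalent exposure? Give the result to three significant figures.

D_buccal = 37.0 mg

For equal systemic exposure: F × D_ev = D_iv
D_ev = D_iv / F = 10 / 0.27 = 37.037 mg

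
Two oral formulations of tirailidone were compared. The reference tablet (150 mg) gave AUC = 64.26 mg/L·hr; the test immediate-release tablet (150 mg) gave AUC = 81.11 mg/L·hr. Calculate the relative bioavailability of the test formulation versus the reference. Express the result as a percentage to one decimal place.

F_rel = 126.2%

F_rel = (AUC_test/D_test) / (AUC_ref/D_ref)
      = (81.11/150) / (64.26/150)
      = 0.540733 / 0.4284 = 1.2622 = 126.22%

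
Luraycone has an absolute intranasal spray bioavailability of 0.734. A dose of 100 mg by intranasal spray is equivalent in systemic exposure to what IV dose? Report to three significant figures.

Systemic exposure from an extravascular dose = F × D_ev, so the equivalent IV dose is F × D_ev.
D_iv = F × D_ev = 0.734 × 100 = 73.4 mg

D_iv = 73.4 mg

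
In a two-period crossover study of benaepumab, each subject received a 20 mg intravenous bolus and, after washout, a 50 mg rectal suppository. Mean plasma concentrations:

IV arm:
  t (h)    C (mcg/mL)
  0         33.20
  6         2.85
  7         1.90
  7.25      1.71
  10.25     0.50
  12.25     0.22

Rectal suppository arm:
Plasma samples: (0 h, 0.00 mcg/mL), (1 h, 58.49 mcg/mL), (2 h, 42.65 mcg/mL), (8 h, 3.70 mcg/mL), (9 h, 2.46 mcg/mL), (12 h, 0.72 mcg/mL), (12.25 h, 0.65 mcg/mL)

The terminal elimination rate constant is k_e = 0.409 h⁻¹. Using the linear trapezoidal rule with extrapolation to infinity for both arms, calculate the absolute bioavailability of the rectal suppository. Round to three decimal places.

F = 0.791

Trapezoidal AUC_0→12.25 (IV):
  [0→6]: (33.20+2.85)/2 × 6 = 108.15
  [6→7]: (2.85+1.90)/2 × 1 = 2.375
  [7→7.25]: (1.90+1.71)/2 × 0.25 = 0.45125
  [7.25→10.25]: (1.71+0.50)/2 × 3 = 3.315
  [10.25→12.25]: (0.50+0.22)/2 × 2 = 0.72
  Sum = 115.01125 mcg/mL·h
IV tail: 0.22/0.409 = 0.538; AUC_iv,0→∞ = 115.01125 + 0.538 = 115.54925 mcg/mL·h
Trapezoidal AUC_0→12.25 (rectal suppository):
  [0→1]: (0.00+58.49)/2 × 1 = 29.245
  [1→2]: (58.49+42.65)/2 × 1 = 50.57
  [2→8]: (42.65+3.70)/2 × 6 = 139.05
  [8→9]: (3.70+2.46)/2 × 1 = 3.08
  [9→12]: (2.46+0.72)/2 × 3 = 4.77
  [12→12.25]: (0.72+0.65)/2 × 0.25 = 0.17125
  Sum = 226.88625 mcg/mL·h
rectal suppository tail: 0.65/0.409 = 1.589; AUC_ev,0→∞ = 226.88625 + 1.589 = 228.47525 mcg/mL·h
F = (AUC_ev/D_ev)/(AUC_iv/D_iv) = (228.47525/50)/(115.54925/20) = 4.569505/5.7774625 = 0.7909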